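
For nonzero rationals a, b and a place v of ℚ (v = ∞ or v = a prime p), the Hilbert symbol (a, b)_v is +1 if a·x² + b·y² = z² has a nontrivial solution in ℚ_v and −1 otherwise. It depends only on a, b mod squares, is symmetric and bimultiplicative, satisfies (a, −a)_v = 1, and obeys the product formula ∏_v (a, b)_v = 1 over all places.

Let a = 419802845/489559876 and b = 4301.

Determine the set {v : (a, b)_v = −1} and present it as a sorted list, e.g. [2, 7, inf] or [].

Mod squares: a ≡ 5, b ≡ 4301. Check v ∈ {∞, 2, 5, 7, 11, 13, 17, 23, 37}.
v=11: a=11^2·(≡4), b=11^1·(≡6) mod 11; (4|11)=+1, (6|11)=-1; (−1)^{2·1·5}·(+1)^1·(-1)^2 = +1.
v=5: a=5^1·(≡4), b=5^0·(≡1) mod 5; (4|5)=+1, (1|5)=+1; (−1)^{1·0·2}·(+1)^0·(+1)^1 = +1.
v=2: v_2(a)=-2, v_2(b)=0; units ≡ 5, 5 (mod 8); ε·ε+αω+βω = 0·0+-2·1+0·1 ≡ 0  ⇒  (a,b)_2 = +1.
v=23: a=23^-2·(≡21), b=23^1·(≡3) mod 23; (21|23)=-1, (3|23)=+1; (−1)^{-2·1·11}·(-1)^1·(+1)^-2 = -1.
v=17: a=17^2·(≡7), b=17^1·(≡15) mod 17; (7|17)=-1, (15|17)=+1; (−1)^{2·1·8}·(-1)^1·(+1)^2 = -1.
v=∞: 5 > 0 and 4301 > 0  ⇒  (a,b)_∞ = +1.
v=13: a=13^-2·(≡7), b=13^0·(≡11) mod 13; (7|13)=-1, (11|13)=-1; (−1)^{-2·0·6}·(-1)^0·(-1)^-2 = +1.
v=37: a=37^-2·(≡6), b=37^0·(≡9) mod 37; (6|37)=-1, (9|37)=+1; (−1)^{-2·0·18}·(-1)^0·(+1)^-2 = +1.
v=7: a=7^4·(≡6), b=7^0·(≡3) mod 7; (6|7)=-1, (3|7)=-1; (−1)^{4·0·3}·(-1)^0·(-1)^4 = +1.
|Ram(5, 4301)| = 2, even; anisotropic at {17, 23}.

[17, 23]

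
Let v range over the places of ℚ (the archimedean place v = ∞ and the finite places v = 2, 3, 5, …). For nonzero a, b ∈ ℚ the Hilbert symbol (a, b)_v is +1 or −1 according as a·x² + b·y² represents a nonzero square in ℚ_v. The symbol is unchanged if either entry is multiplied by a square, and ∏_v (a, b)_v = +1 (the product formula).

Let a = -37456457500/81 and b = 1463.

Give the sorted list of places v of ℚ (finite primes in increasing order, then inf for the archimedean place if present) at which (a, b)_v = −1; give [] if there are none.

(a, b) ≡ (-7, 1463) mod (ℚ^×)²; places V = {2, 3, 5, 7, 11, 19, ∞}.
(a,b)_2: α=2, β=0; u≡1, v≡7 (mod 8); ε(u)ε(v)=0·1, αω(v)=2·0, βω(u)=0·0; sum ≡ 0  ⇒  +1.
(a,b)_5: α=4, u≡3; β=0, v≡3 (mod 5); (3|5)=-1, (3|5)=-1; sign (−1)^0·-1^0·-1^4 = +1.
(a,b)_11: α=2, u≡3; β=1, v≡1 (mod 11); (3|11)=+1, (1|11)=+1; sign (−1)^0·+1^1·+1^2 = +1.
(a,b)_7: α=3, u≡5; β=1, v≡6 (mod 7); (5|7)=-1, (6|7)=-1; sign (−1)^1·-1^1·-1^3 = -1.
(a,b)_3: α=-4, u≡2; β=0, v≡2 (mod 3); (2|3)=-1, (2|3)=-1; sign (−1)^0·-1^0·-1^-4 = +1.
(a,b)_∞: sgn(-7)=−, sgn(1463)=+, so +1.
(a,b)_19: α=2, u≡15; β=1, v≡1 (mod 19); (15|19)=-1, (1|19)=+1; sign (−1)^0·-1^1·+1^2 = -1.
Ram(-7, 1463) = {7, 19}; no ℚ_7-point on the conic.

[7, 19]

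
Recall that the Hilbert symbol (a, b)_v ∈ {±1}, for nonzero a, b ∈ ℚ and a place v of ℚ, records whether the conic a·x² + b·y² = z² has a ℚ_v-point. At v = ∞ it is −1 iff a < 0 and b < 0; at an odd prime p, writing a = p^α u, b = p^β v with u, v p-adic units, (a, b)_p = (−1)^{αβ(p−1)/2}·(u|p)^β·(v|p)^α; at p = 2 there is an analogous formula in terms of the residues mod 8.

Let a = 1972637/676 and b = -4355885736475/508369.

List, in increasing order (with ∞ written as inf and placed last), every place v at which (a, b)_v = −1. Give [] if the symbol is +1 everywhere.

(a, b) ≡ (893, -91) mod (ℚ^×)²; places V = {2, 5, 7, 13, 19, 23, 31, 47, ∞}.
(a,b)_5: α=0, u≡2; β=2, v≡4 (mod 5); (2|5)=-1, (4|5)=+1; sign (−1)^0·-1^2·+1^0 = +1.
(a,b)_13: α=-2, u≡1; β=1, v≡5 (mod 13); (1|13)=+1, (5|13)=-1; sign (−1)^0·+1^1·-1^-2 = +1.
(a,b)_2: α=-2, β=0; u≡5, v≡5 (mod 8); ε(u)ε(v)=0·0, αω(v)=-2·1, βω(u)=0·1; sum ≡ 0  ⇒  +1.
(a,b)_7: α=0, u≡4; β=5, v≡1 (mod 7); (4|7)=+1, (1|7)=+1; sign (−1)^0·+1^5·+1^0 = +1.
(a,b)_∞: sgn(893)=+, sgn(-91)=−, so +1.
(a,b)_31: α=0, u≡8; β=-2, v≡14 (mod 31); (8|31)=+1, (14|31)=+1; sign (−1)^0·+1^-2·+1^0 = +1.
(a,b)_47: α=3, u≡35; β=2, v≡9 (mod 47); (35|47)=-1, (9|47)=+1; sign (−1)^0·-1^2·+1^3 = +1.
(a,b)_19: α=1, u≡11; β=2, v≡16 (mod 19); (11|19)=+1, (16|19)=+1; sign (−1)^0·+1^2·+1^1 = +1.
(a,b)_23: α=0, u≡20; β=-2, v≡16 (mod 23); (20|23)=-1, (16|23)=+1; sign (−1)^0·-1^-2·+1^0 = +1.
Every local symbol is +1, so the conic 893·x² + -91·y² = z² has ℚ_v-points for all v and hence a ℚ-point; (a, b / ℚ) ≅ M_2(ℚ).

[]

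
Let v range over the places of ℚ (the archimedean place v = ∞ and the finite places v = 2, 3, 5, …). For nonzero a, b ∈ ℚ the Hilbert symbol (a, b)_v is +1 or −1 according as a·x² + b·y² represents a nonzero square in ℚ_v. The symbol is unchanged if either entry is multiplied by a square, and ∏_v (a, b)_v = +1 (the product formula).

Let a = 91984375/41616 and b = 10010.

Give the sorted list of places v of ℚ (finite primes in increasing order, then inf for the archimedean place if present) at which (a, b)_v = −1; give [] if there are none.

(a, b) ≡ (7, 10010) mod (ℚ^×)²; places V = {2, 3, 5, 7, 11, 13, 17, 29, ∞}.
(a,b)_3: α=-2, u≡1; β=0, v≡2 (mod 3); (1|3)=+1, (2|3)=-1; sign (−1)^0·+1^0·-1^-2 = +1.
(a,b)_5: α=6, u≡2; β=1, v≡2 (mod 5); (2|5)=-1, (2|5)=-1; sign (−1)^0·-1^1·-1^6 = -1.
(a,b)_7: α=1, u≡1; β=1, v≡2 (mod 7); (1|7)=+1, (2|7)=+1; sign (−1)^1·+1^1·+1^1 = -1.
(a,b)_11: α=0, u≡7; β=1, v≡8 (mod 11); (7|11)=-1, (8|11)=-1; sign (−1)^0·-1^1·-1^0 = -1.
(a,b)_∞: sgn(7)=+, sgn(10010)=+, so +1.
(a,b)_13: α=0, u≡5; β=1, v≡3 (mod 13); (5|13)=-1, (3|13)=+1; sign (−1)^0·-1^1·+1^0 = -1.
(a,b)_2: α=-4, β=1; u≡7, v≡5 (mod 8); ε(u)ε(v)=1·0, αω(v)=-4·1, βω(u)=1·0; sum ≡ 0  ⇒  +1.
(a,b)_29: α=2, u≡16; β=0, v≡5 (mod 29); (16|29)=+1, (5|29)=+1; sign (−1)^0·+1^0·+1^2 = +1.
(a,b)_17: α=-2, u≡14; β=0, v≡14 (mod 17); (14|17)=-1, (14|17)=-1; sign (−1)^0·-1^0·-1^-2 = +1.
|Ram(7, 10010)| = 4, even; anisotropic at {5, 7, 11, 13}.

[5, 7, 11, 13]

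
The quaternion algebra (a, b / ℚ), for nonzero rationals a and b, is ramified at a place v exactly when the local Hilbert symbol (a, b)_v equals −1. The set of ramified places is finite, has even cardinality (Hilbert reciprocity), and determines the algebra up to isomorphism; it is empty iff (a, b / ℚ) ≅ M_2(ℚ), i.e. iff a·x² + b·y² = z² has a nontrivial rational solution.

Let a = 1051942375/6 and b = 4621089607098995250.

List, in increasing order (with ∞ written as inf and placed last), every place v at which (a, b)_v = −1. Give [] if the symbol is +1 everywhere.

[2, 3, 5, 23, 31, 37]

(a, b) ≡ (252466170, 290) mod (ℚ^×)²; places V = {2, 3, 5, 11, 23, 29, 31, 37, ∞}.
(a,b)_2: α=-1, β=1; u≡5, v≡1 (mod 8); ε(u)ε(v)=0·0, αω(v)=-1·0, βω(u)=1·1; sum ≡ 1  ⇒  -1.
(a,b)_37: α=1, u≡31; β=2, v≡32 (mod 37); (31|37)=-1, (32|37)=-1; sign (−1)^0·-1^2·-1^1 = -1.
(a,b)_11: α=1, u≡3; β=2, v≡9 (mod 11); (3|11)=+1, (9|11)=+1; sign (−1)^0·+1^2·+1^1 = +1.
(a,b)_3: α=-1, u≡2; β=2, v≡2 (mod 3); (2|3)=-1, (2|3)=-1; sign (−1)^0·-1^2·-1^-1 = -1.
(a,b)_∞: sgn(252466170)=+, sgn(290)=+, so +1.
(a,b)_23: α=1, u≡15; β=2, v≡11 (mod 23); (15|23)=-1, (11|23)=-1; sign (−1)^0·-1^2·-1^1 = -1.
(a,b)_29: α=1, u≡11; β=3, v≡12 (mod 29); (11|29)=-1, (12|29)=-1; sign (−1)^0·-1^3·-1^1 = +1.
(a,b)_5: α=3, u≡4; β=3, v≡2 (mod 5); (4|5)=+1, (2|5)=-1; sign (−1)^0·+1^3·-1^3 = -1.
(a,b)_31: α=1, u≡21; β=2, v≡11 (mod 31); (21|31)=-1, (11|31)=-1; sign (−1)^0·-1^2·-1^1 = -1.
|Ram(252466170, 290)| = 6, even; anisotropic at {2, 3, 5, 23, 31, 37}.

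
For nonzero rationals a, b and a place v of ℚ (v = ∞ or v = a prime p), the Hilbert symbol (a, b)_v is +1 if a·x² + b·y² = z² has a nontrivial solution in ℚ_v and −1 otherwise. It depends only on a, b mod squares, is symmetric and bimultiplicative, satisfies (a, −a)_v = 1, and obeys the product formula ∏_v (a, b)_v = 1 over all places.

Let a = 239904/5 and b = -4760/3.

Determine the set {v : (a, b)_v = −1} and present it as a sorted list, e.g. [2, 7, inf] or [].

(a, b) ≡ (170, -3570) mod (ℚ^×)²; places V = {2, 3, 5, 7, 17, ∞}.
(a,b)_7: α=2, u≡2; β=1, v≡2 (mod 7); (2|7)=+1, (2|7)=+1; sign (−1)^0·+1^1·+1^2 = +1.
(a,b)_2: α=5, β=3; u≡5, v≡7 (mod 8); ε(u)ε(v)=0·1, αω(v)=5·0, βω(u)=3·1; sum ≡ 1  ⇒  -1.
(a,b)_17: α=1, u≡14; β=1, v≡3 (mod 17); (14|17)=-1, (3|17)=-1; sign (−1)^0·-1^1·-1^1 = +1.
(a,b)_5: α=-1, u≡4; β=1, v≡1 (mod 5); (4|5)=+1, (1|5)=+1; sign (−1)^0·+1^1·+1^-1 = +1.
(a,b)_3: α=2, u≡2; β=-1, v≡1 (mod 3); (2|3)=-1, (1|3)=+1; sign (−1)^0·-1^-1·+1^2 = -1.
(a,b)_∞: sgn(170)=+, sgn(-3570)=−, so +1.
(170, -3570 / ℚ) ramifies at {2, 3}: a division algebra.

[2, 3]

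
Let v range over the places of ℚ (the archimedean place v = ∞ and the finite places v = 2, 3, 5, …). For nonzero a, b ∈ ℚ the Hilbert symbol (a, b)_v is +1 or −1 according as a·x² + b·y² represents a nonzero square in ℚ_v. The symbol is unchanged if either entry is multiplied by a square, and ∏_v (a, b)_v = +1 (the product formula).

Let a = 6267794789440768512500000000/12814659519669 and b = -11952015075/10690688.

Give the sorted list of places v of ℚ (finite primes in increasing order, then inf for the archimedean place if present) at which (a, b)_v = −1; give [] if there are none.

Mod squares: a ≡ 105, b ≡ -6006. Check v ∈ {∞, 2, 3, 5, 7, 11, 13, 17, 19, 29, 43, 53}.
v=3: a=3^-3·(≡2), b=3^3·(≡2) mod 3; (2|3)=-1, (2|3)=-1; (−1)^{-3·3·1}·(-1)^3·(-1)^-3 = -1.
v=2: v_2(a)=8, v_2(b)=-7; units ≡ 1, 5 (mod 8); ε·ε+αω+βω = 0·0+8·1+-7·0 ≡ 0  ⇒  (a,b)_2 = +1.
v=∞: 105 > 0 and -6006 < 0  ⇒  (a,b)_∞ = +1.
v=7: a=7^-1·(≡1), b=7^3·(≡6) mod 7; (1|7)=+1, (6|7)=-1; (−1)^{-1·3·3}·(+1)^3·(-1)^-1 = +1.
v=13: a=13^2·(≡1), b=13^1·(≡7) mod 13; (1|13)=+1, (7|13)=-1; (−1)^{2·1·6}·(+1)^1·(-1)^2 = +1.
v=29: a=29^2·(≡15), b=29^0·(≡10) mod 29; (15|29)=-1, (10|29)=-1; (−1)^{2·0·14}·(-1)^0·(-1)^2 = +1.
v=5: a=5^11·(≡4), b=5^2·(≡4) mod 5; (4|5)=+1, (4|5)=+1; (−1)^{11·2·2}·(+1)^2·(+1)^11 = +1.
v=11: a=11^4·(≡8), b=11^1·(≡4) mod 11; (8|11)=-1, (4|11)=+1; (−1)^{4·1·5}·(-1)^1·(+1)^4 = -1.
v=19: a=19^4·(≡2), b=19^2·(≡6) mod 19; (2|19)=-1, (6|19)=+1; (−1)^{4·2·9}·(-1)^2·(+1)^4 = +1.
v=43: a=43^2·(≡3), b=43^0·(≡40) mod 43; (3|43)=-1, (40|43)=+1; (−1)^{2·0·21}·(-1)^0·(+1)^2 = +1.
v=17: a=17^-6·(≡11), b=17^-4·(≡7) mod 17; (11|17)=-1, (7|17)=-1; (−1)^{-6·-4·8}·(-1)^-4·(-1)^-6 = +1.
v=53: a=53^-2·(≡49), b=53^0·(≡17) mod 53; (49|53)=+1, (17|53)=+1; (−1)^{-2·0·26}·(+1)^0·(+1)^-2 = +1.
Ram(105, -6006) = {3, 11}; no ℚ_3-point on the conic.

[3, 11]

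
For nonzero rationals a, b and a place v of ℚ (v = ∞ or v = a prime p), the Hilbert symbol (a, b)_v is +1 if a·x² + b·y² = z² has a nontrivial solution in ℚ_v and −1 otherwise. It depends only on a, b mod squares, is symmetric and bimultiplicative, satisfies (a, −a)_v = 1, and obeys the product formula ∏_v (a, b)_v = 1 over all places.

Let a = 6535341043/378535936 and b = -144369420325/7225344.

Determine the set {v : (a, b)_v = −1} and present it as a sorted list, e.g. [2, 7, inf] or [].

[2, 37]

Mod squares: a ≡ 1147, b ≡ -37. Check v ∈ {∞, 2, 3, 5, 7, 11, 13, 19, 31, 37}.
v=3: a=3^0·(≡1), b=3^-2·(≡2) mod 3; (1|3)=+1, (2|3)=-1; (−1)^{0·-2·1}·(+1)^-2·(-1)^0 = +1.
v=19: a=19^-2·(≡5), b=19^0·(≡6) mod 19; (5|19)=+1, (6|19)=+1; (−1)^{-2·0·9}·(+1)^0·(+1)^-2 = +1.
v=2: v_2(a)=-20, v_2(b)=-14; units ≡ 3, 3 (mod 8); ε·ε+αω+βω = 1·1+-20·1+-14·1 ≡ 1  ⇒  (a,b)_2 = -1.
v=∞: 1147 > 0 and -37 < 0  ⇒  (a,b)_∞ = +1.
v=37: a=37^1·(≡20), b=37^1·(≡12) mod 37; (20|37)=-1, (12|37)=+1; (−1)^{1·1·18}·(-1)^1·(+1)^1 = -1.
v=5: a=5^0·(≡3), b=5^2·(≡3) mod 5; (3|5)=-1, (3|5)=-1; (−1)^{0·2·2}·(-1)^2·(-1)^0 = +1.
v=31: a=31^3·(≡21), b=31^4·(≡20) mod 31; (21|31)=-1, (20|31)=+1; (−1)^{3·4·15}·(-1)^4·(+1)^3 = +1.
v=11: a=11^2·(≡3), b=11^0·(≡7) mod 11; (3|11)=+1, (7|11)=-1; (−1)^{2·0·5}·(+1)^0·(-1)^2 = +1.
v=7: a=7^2·(≡5), b=7^-2·(≡3) mod 7; (5|7)=-1, (3|7)=-1; (−1)^{2·-2·3}·(-1)^-2·(-1)^2 = +1.
v=13: a=13^0·(≡3), b=13^2·(≡7) mod 13; (3|13)=+1, (7|13)=-1; (−1)^{0·2·6}·(+1)^2·(-1)^0 = +1.
Ram(1147, -37) = {2, 37}; no ℚ_2-point on the conic.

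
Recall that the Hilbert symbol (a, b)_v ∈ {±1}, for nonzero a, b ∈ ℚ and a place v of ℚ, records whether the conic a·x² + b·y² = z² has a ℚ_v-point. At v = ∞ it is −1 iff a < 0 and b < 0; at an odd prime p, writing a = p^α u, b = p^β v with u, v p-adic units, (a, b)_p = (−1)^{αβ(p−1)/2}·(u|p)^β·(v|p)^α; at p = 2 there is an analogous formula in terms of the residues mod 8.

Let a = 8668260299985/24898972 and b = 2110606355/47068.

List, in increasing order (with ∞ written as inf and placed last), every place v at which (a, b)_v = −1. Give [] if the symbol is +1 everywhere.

(a, b) ≡ (726495, 242165) mod (ℚ^×)²; places V = {2, 3, 5, 7, 11, 13, 17, 19, 23, 37, 41, ∞}.
(a,b)_3: α=1, u≡2; β=0, v≡2 (mod 3); (2|3)=-1, (2|3)=-1; sign (−1)^0·-1^0·-1^1 = -1.
(a,b)_37: α=3, u≡4; β=1, v≡27 (mod 37); (4|37)=+1, (27|37)=+1; sign (−1)^0·+1^1·+1^3 = +1.
(a,b)_19: α=2, u≡6; β=2, v≡13 (mod 19); (6|19)=+1, (13|19)=-1; sign (−1)^0·+1^2·-1^2 = +1.
(a,b)_2: α=-2, β=-2; u≡7, v≡5 (mod 8); ε(u)ε(v)=1·0, αω(v)=-2·1, βω(u)=-2·0; sum ≡ 0  ⇒  +1.
(a,b)_5: α=1, u≡1; β=1, v≡2 (mod 5); (1|5)=+1, (2|5)=-1; sign (−1)^0·+1^1·-1^1 = -1.
(a,b)_13: α=2, u≡12; β=2, v≡9 (mod 13); (12|13)=+1, (9|13)=+1; sign (−1)^0·+1^2·+1^2 = +1.
(a,b)_∞: sgn(726495)=+, sgn(242165)=+, so +1.
(a,b)_23: α=-2, u≡7; β=0, v≡20 (mod 23); (7|23)=-1, (20|23)=-1; sign (−1)^0·-1^0·-1^-2 = +1.
(a,b)_7: α=-1, u≡3; β=-1, v≡1 (mod 7); (3|7)=-1, (1|7)=+1; sign (−1)^1·-1^-1·+1^-1 = +1.
(a,b)_17: α=1, u≡14; β=1, v≡13 (mod 17); (14|17)=-1, (13|17)=+1; sign (−1)^0·-1^1·+1^1 = -1.
(a,b)_11: α=1, u≡1; β=1, v≡3 (mod 11); (1|11)=+1, (3|11)=+1; sign (−1)^1·+1^1·+1^1 = -1.
(a,b)_41: α=-2, u≡39; β=-2, v≡7 (mod 41); (39|41)=+1, (7|41)=-1; sign (−1)^0·+1^-2·-1^-2 = +1.
Ram(726495, 242165) = {3, 5, 11, 17}; no ℚ_3-point on the conic.

[3, 5, 11, 17]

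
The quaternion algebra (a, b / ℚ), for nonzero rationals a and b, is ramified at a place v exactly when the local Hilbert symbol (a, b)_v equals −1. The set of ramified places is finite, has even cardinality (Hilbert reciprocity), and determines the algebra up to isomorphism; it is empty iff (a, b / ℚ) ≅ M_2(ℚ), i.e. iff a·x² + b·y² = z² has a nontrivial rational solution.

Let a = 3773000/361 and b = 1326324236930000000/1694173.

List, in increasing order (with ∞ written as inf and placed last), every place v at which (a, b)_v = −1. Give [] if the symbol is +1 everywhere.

[2, 5]

Mod squares: a ≡ 770, b ≡ 10010. Check v ∈ {∞, 2, 5, 7, 11, 13, 19}.
v=11: a=11^1·(≡1), b=11^5·(≡2) mod 11; (1|11)=+1, (2|11)=-1; (−1)^{1·5·5}·(+1)^5·(-1)^1 = +1.
v=∞: 770 > 0 and 10010 > 0  ⇒  (a,b)_∞ = +1.
v=7: a=7^3·(≡6), b=7^7·(≡4) mod 7; (6|7)=-1, (4|7)=+1; (−1)^{3·7·3}·(-1)^7·(+1)^3 = +1.
v=2: v_2(a)=3, v_2(b)=7; units ≡ 1, 5 (mod 8); ε·ε+αω+βω = 0·0+3·1+7·0 ≡ 1  ⇒  (a,b)_2 = -1.
v=13: a=13^0·(≡1), b=13^-1·(≡12) mod 13; (1|13)=+1, (12|13)=+1; (−1)^{0·-1·6}·(+1)^-1·(+1)^0 = +1.
v=19: a=19^-2·(≡18), b=19^-4·(≡1) mod 19; (18|19)=-1, (1|19)=+1; (−1)^{-2·-4·9}·(-1)^-4·(+1)^-2 = +1.
v=5: a=5^3·(≡4), b=5^7·(≡3) mod 5; (4|5)=+1, (3|5)=-1; (−1)^{3·7·2}·(+1)^7·(-1)^3 = -1.
Ram(770, 10010) = {2, 5}; no ℚ_2-point on the conic.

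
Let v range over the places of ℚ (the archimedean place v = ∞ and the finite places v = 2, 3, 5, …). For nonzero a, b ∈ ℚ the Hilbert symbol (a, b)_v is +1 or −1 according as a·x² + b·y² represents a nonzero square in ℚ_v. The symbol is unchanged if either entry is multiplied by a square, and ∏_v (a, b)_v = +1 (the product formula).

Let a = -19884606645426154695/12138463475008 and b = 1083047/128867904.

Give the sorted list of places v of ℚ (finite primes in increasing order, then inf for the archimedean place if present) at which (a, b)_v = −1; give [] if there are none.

Mod squares: a ≡ -3315, b ≡ 23. Check v ∈ {∞, 2, 3, 5, 7, 11, 13, 17, 19, 23, 31, 43, 53}.
v=23: a=23^4·(≡7), b=23^1·(≡1) mod 23; (7|23)=-1, (1|23)=+1; (−1)^{4·1·11}·(-1)^1·(+1)^4 = -1.
v=13: a=13^-1·(≡8), b=13^0·(≡12) mod 13; (8|13)=-1, (12|13)=+1; (−1)^{-1·0·6}·(-1)^0·(+1)^-1 = +1.
v=7: a=7^6·(≡5), b=7^2·(≡1) mod 7; (5|7)=-1, (1|7)=+1; (−1)^{6·2·3}·(-1)^2·(+1)^6 = +1.
v=53: a=53^-4·(≡44), b=53^0·(≡19) mod 53; (44|53)=+1, (19|53)=-1; (−1)^{-4·0·26}·(+1)^0·(-1)^-4 = +1.
v=17: a=17^1·(≡4), b=17^0·(≡6) mod 17; (4|17)=+1, (6|17)=-1; (−1)^{1·0·8}·(+1)^0·(-1)^1 = -1.
v=31: a=31^0·(≡10), b=31^2·(≡27) mod 31; (10|31)=+1, (27|31)=-1; (−1)^{0·2·15}·(+1)^2·(-1)^0 = +1.
v=3: a=3^9·(≡2), b=3^-2·(≡2) mod 3; (2|3)=-1, (2|3)=-1; (−1)^{9·-2·1}·(-1)^-2·(-1)^9 = -1.
v=11: a=11^0·(≡7), b=11^-2·(≡5) mod 11; (7|11)=-1, (5|11)=+1; (−1)^{0·-2·5}·(-1)^-2·(+1)^0 = +1.
v=∞: -3315 < 0 and 23 > 0  ⇒  (a,b)_∞ = +1.
v=2: v_2(a)=-6, v_2(b)=-6; units ≡ 5, 7 (mod 8); ε·ε+αω+βω = 0·1+-6·0+-6·1 ≡ 0  ⇒  (a,b)_2 = +1.
v=43: a=43^-2·(≡27), b=43^-2·(≡36) mod 43; (27|43)=-1, (36|43)=+1; (−1)^{-2·-2·21}·(-1)^-2·(+1)^-2 = +1.
v=19: a=19^2·(≡2), b=19^0·(≡17) mod 19; (2|19)=-1, (17|19)=+1; (−1)^{2·0·9}·(-1)^0·(+1)^2 = +1.
v=5: a=5^1·(≡2), b=5^0·(≡3) mod 5; (2|5)=-1, (3|5)=-1; (−1)^{1·0·2}·(-1)^0·(-1)^1 = -1.
Ram(-3315, 23) = {3, 5, 17, 23}; no ℚ_3-point on the conic.

[3, 5, 17, 23]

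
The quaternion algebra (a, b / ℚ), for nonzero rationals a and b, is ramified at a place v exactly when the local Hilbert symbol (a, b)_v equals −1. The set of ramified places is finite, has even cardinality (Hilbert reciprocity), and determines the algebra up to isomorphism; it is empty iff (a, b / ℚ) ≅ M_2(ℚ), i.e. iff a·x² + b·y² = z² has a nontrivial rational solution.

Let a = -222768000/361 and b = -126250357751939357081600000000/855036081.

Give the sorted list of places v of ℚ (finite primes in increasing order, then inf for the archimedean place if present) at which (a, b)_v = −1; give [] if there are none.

Mod squares: a ≡ -15470, b ≡ -14. Check v ∈ {∞, 2, 3, 5, 7, 13, 17, 19, 31}.
v=31: a=31^0·(≡24), b=31^2·(≡30) mod 31; (24|31)=-1, (30|31)=-1; (−1)^{0·2·15}·(-1)^2·(-1)^0 = +1.
v=7: a=7^1·(≡4), b=7^5·(≡3) mod 7; (4|7)=+1, (3|7)=-1; (−1)^{1·5·3}·(+1)^5·(-1)^1 = +1.
v=17: a=17^1·(≡2), b=17^4·(≡7) mod 17; (2|17)=+1, (7|17)=-1; (−1)^{1·4·8}·(+1)^4·(-1)^1 = -1.
v=3: a=3^2·(≡1), b=3^-8·(≡1) mod 3; (1|3)=+1, (1|3)=+1; (−1)^{2·-8·1}·(+1)^-8·(+1)^2 = +1.
v=13: a=13^1·(≡8), b=13^4·(≡10) mod 13; (8|13)=-1, (10|13)=+1; (−1)^{1·4·6}·(-1)^4·(+1)^1 = +1.
v=∞: -15470 < 0 and -14 < 0  ⇒  (a,b)_∞ = -1.
v=2: v_2(a)=7, v_2(b)=23; units ≡ 1, 1 (mod 8); ε·ε+αω+βω = 0·0+7·0+23·0 ≡ 0  ⇒  (a,b)_2 = +1.
v=19: a=19^-2·(≡8), b=19^-4·(≡6) mod 19; (8|19)=-1, (6|19)=+1; (−1)^{-2·-4·9}·(-1)^-4·(+1)^-2 = +1.
v=5: a=5^3·(≡1), b=5^8·(≡4) mod 5; (1|5)=+1, (4|5)=+1; (−1)^{3·8·2}·(+1)^8·(+1)^3 = +1.
(-15470, -14 / ℚ) ramifies at {17, ∞}: a division algebra.

[17, inf]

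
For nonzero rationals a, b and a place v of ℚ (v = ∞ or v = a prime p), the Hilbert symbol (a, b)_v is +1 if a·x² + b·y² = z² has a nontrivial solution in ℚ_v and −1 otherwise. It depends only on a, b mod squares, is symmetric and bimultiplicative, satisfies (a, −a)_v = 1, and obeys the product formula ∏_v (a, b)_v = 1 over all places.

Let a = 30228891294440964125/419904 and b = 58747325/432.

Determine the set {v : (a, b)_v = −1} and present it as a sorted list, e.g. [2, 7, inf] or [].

Mod squares: a ≡ 11165, b ≡ 143871. Check v ∈ {∞, 2, 3, 5, 7, 11, 13, 17, 29, 31}.
v=∞: 11165 > 0 and 143871 > 0  ⇒  (a,b)_∞ = +1.
v=11: a=11^1·(≡3), b=11^0·(≡7) mod 11; (3|11)=+1, (7|11)=-1; (−1)^{1·0·5}·(+1)^0·(-1)^1 = -1.
v=17: a=17^2·(≡8), b=17^1·(≡12) mod 17; (8|17)=+1, (12|17)=-1; (−1)^{2·1·8}·(+1)^1·(-1)^2 = +1.
v=2: v_2(a)=-6, v_2(b)=-4; units ≡ 5, 7 (mod 8); ε·ε+αω+βω = 0·1+-6·0+-4·1 ≡ 0  ⇒  (a,b)_2 = +1.
v=7: a=7^5·(≡5), b=7^3·(≡4) mod 7; (5|7)=-1, (4|7)=+1; (−1)^{5·3·3}·(-1)^3·(+1)^5 = +1.
v=5: a=5^3·(≡2), b=5^2·(≡4) mod 5; (2|5)=-1, (4|5)=+1; (−1)^{3·2·2}·(-1)^2·(+1)^3 = +1.
v=31: a=31^4·(≡18), b=31^1·(≡24) mod 31; (18|31)=+1, (24|31)=-1; (−1)^{4·1·15}·(+1)^1·(-1)^4 = +1.
v=29: a=29^1·(≡26), b=29^0·(≡21) mod 29; (26|29)=-1, (21|29)=-1; (−1)^{1·0·14}·(-1)^0·(-1)^1 = -1.
v=3: a=3^-8·(≡2), b=3^-3·(≡2) mod 3; (2|3)=-1, (2|3)=-1; (−1)^{-8·-3·1}·(-1)^-3·(-1)^-8 = -1.
v=13: a=13^2·(≡7), b=13^1·(≡10) mod 13; (7|13)=-1, (10|13)=+1; (−1)^{2·1·6}·(-1)^1·(+1)^2 = -1.
Ram(11165, 143871) = {3, 11, 13, 29}; no ℚ_3-point on the conic.

[3, 11, 13, 29]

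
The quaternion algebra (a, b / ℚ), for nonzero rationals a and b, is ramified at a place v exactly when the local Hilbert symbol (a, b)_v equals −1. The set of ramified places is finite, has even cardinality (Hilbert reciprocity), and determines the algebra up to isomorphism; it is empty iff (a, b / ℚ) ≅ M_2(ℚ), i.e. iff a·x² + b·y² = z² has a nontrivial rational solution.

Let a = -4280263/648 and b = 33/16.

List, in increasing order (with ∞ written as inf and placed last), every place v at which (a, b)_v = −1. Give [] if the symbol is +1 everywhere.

Mod squares: a ≡ -50654, b ≡ 33. Check v ∈ {∞, 2, 3, 11, 13, 19, 31, 43}.
v=3: a=3^-4·(≡1), b=3^1·(≡2) mod 3; (1|3)=+1, (2|3)=-1; (−1)^{-4·1·1}·(+1)^1·(-1)^-4 = +1.
v=11: a=11^0·(≡9), b=11^1·(≡5) mod 11; (9|11)=+1, (5|11)=+1; (−1)^{0·1·5}·(+1)^1·(+1)^0 = +1.
v=19: a=19^1·(≡3), b=19^0·(≡8) mod 19; (3|19)=-1, (8|19)=-1; (−1)^{1·0·9}·(-1)^0·(-1)^1 = -1.
v=∞: -50654 < 0 and 33 > 0  ⇒  (a,b)_∞ = +1.
v=13: a=13^2·(≡8), b=13^0·(≡11) mod 13; (8|13)=-1, (11|13)=-1; (−1)^{2·0·6}·(-1)^0·(-1)^2 = +1.
v=2: v_2(a)=-3, v_2(b)=-4; units ≡ 1, 1 (mod 8); ε·ε+αω+βω = 0·0+-3·0+-4·0 ≡ 0  ⇒  (a,b)_2 = +1.
v=43: a=43^1·(≡30), b=43^0·(≡37) mod 43; (30|43)=-1, (37|43)=-1; (−1)^{1·0·21}·(-1)^0·(-1)^1 = -1.
v=31: a=31^1·(≡10), b=31^0·(≡4) mod 31; (10|31)=+1, (4|31)=+1; (−1)^{1·0·15}·(+1)^0·(+1)^1 = +1.
Ram(-50654, 33) = {19, 43}; no ℚ_19-point on the conic.

[19, 43]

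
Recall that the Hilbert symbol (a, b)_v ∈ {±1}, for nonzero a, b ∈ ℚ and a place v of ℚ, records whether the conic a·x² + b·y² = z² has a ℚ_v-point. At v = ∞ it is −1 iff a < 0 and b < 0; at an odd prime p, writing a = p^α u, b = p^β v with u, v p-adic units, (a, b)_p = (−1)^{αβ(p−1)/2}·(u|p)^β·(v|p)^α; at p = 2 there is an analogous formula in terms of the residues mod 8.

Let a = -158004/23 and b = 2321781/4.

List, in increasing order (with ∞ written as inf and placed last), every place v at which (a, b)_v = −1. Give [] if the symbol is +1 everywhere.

(a, b) ≡ (-100947, 4389) mod (ℚ^×)²; places V = {2, 3, 7, 11, 19, 23, ∞}.
(a,b)_7: α=1, u≡5; β=1, v≡4 (mod 7); (5|7)=-1, (4|7)=+1; sign (−1)^1·-1^1·+1^1 = +1.
(a,b)_2: α=2, β=-2; u≡5, v≡5 (mod 8); ε(u)ε(v)=0·0, αω(v)=2·1, βω(u)=-2·1; sum ≡ 0  ⇒  +1.
(a,b)_3: α=3, u≡2; β=1, v≡2 (mod 3); (2|3)=-1, (2|3)=-1; sign (−1)^1·-1^1·-1^3 = -1.
(a,b)_∞: sgn(-100947)=−, sgn(4389)=+, so +1.
(a,b)_19: α=1, u≡11; β=1, v≡12 (mod 19); (11|19)=+1, (12|19)=-1; sign (−1)^1·+1^1·-1^1 = +1.
(a,b)_23: α=-1, u≡6; β=2, v≡22 (mod 23); (6|23)=+1, (22|23)=-1; sign (−1)^0·+1^2·-1^-1 = -1.
(a,b)_11: α=1, u≡2; β=1, v≡9 (mod 11); (2|11)=-1, (9|11)=+1; sign (−1)^1·-1^1·+1^1 = +1.
(-100947, 4389 / ℚ) ramifies at {3, 23}: a division algebra.

[3, 23]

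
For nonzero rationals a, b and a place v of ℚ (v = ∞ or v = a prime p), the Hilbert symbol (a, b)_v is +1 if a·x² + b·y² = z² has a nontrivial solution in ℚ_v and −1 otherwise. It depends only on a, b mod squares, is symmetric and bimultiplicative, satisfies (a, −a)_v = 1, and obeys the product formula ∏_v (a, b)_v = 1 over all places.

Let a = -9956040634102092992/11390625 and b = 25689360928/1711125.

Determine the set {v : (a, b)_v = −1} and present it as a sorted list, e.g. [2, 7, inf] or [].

[2, 5, 7, 29]

(a, b) ≡ (-203, 1610) mod (ℚ^×)²; places V = {2, 3, 5, 7, 11, 13, 23, 29, ∞}.
(a,b)_3: α=-6, u≡1; β=-4, v≡2 (mod 3); (1|3)=+1, (2|3)=-1; sign (−1)^0·+1^-4·-1^-6 = +1.
(a,b)_7: α=7, u≡5; β=3, v≡3 (mod 7); (5|7)=-1, (3|7)=-1; sign (−1)^1·-1^3·-1^7 = -1.
(a,b)_∞: sgn(-203)=−, sgn(1610)=+, so +1.
(a,b)_11: α=4, u≡6; β=2, v≡5 (mod 11); (6|11)=-1, (5|11)=+1; sign (−1)^0·-1^2·+1^4 = +1.
(a,b)_2: α=6, β=5; u≡5, v≡5 (mod 8); ε(u)ε(v)=0·0, αω(v)=6·1, βω(u)=5·1; sum ≡ 1  ⇒  -1.
(a,b)_29: α=3, u≡22; β=2, v≡21 (mod 29); (22|29)=+1, (21|29)=-1; sign (−1)^0·+1^2·-1^3 = -1.
(a,b)_13: α=0, u≡7; β=-2, v≡8 (mod 13); (7|13)=-1, (8|13)=-1; sign (−1)^0·-1^-2·-1^0 = +1.
(a,b)_5: α=-6, u≡2; β=-3, v≡2 (mod 5); (2|5)=-1, (2|5)=-1; sign (−1)^0·-1^-3·-1^-6 = -1.
(a,b)_23: α=2, u≡18; β=1, v≡4 (mod 23); (18|23)=+1, (4|23)=+1; sign (−1)^0·+1^1·+1^2 = +1.
|Ram(-203, 1610)| = 4, even; anisotropic at {2, 5, 7, 29}.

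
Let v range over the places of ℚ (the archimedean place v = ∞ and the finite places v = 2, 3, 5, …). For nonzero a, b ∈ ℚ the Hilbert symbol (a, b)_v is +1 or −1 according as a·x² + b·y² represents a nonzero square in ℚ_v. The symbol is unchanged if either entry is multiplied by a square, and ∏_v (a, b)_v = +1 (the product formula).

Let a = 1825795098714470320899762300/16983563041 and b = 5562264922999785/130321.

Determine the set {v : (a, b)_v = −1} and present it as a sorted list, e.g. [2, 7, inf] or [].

Mod squares: a ≡ 663, b ≡ 385. Check v ∈ {∞, 2, 3, 5, 7, 11, 13, 17, 19}.
v=∞: 663 > 0 and 385 > 0  ⇒  (a,b)_∞ = +1.
v=11: a=11^2·(≡5), b=11^1·(≡7) mod 11; (5|11)=+1, (7|11)=-1; (−1)^{2·1·5}·(+1)^1·(-1)^2 = +1.
v=2: v_2(a)=2, v_2(b)=0; units ≡ 7, 1 (mod 8); ε·ε+αω+βω = 1·0+2·0+0·0 ≡ 0  ⇒  (a,b)_2 = +1.
v=19: a=19^-8·(≡6), b=19^-4·(≡6) mod 19; (6|19)=+1, (6|19)=+1; (−1)^{-8·-4·9}·(+1)^-4·(+1)^-8 = +1.
v=13: a=13^5·(≡3), b=13^4·(≡11) mod 13; (3|13)=+1, (11|13)=-1; (−1)^{5·4·6}·(+1)^4·(-1)^5 = -1.
v=5: a=5^2·(≡2), b=5^1·(≡2) mod 5; (2|5)=-1, (2|5)=-1; (−1)^{2·1·2}·(-1)^1·(-1)^2 = -1.
v=7: a=7^8·(≡6), b=7^5·(≡6) mod 7; (6|7)=-1, (6|7)=-1; (−1)^{8·5·3}·(-1)^5·(-1)^8 = -1.
v=17: a=17^3·(≡6), b=17^2·(≡3) mod 17; (6|17)=-1, (3|17)=-1; (−1)^{3·2·8}·(-1)^2·(-1)^3 = -1.
v=3: a=3^15·(≡2), b=3^6·(≡1) mod 3; (2|3)=-1, (1|3)=+1; (−1)^{15·6·1}·(-1)^6·(+1)^15 = +1.
|Ram(663, 385)| = 4, even; anisotropic at {5, 7, 13, 17}.

[5, 7, 13, 17]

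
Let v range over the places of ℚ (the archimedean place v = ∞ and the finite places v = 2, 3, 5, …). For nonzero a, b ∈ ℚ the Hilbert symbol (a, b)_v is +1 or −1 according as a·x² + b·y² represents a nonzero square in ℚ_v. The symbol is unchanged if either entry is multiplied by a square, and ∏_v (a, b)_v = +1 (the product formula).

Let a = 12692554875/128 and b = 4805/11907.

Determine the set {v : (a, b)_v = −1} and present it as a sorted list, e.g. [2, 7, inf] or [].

(a, b) ≡ (2310, 15) mod (ℚ^×)²; places V = {2, 3, 5, 7, 11, 13, 17, 31, ∞}.
(a,b)_2: α=-7, β=0; u≡3, v≡7 (mod 8); ε(u)ε(v)=1·1, αω(v)=-7·0, βω(u)=0·1; sum ≡ 1  ⇒  -1.
(a,b)_7: α=1, u≡4; β=-2, v≡2 (mod 7); (4|7)=+1, (2|7)=+1; sign (−1)^0·+1^-2·+1^1 = +1.
(a,b)_13: α=2, u≡12; β=0, v≡5 (mod 13); (12|13)=+1, (5|13)=-1; sign (−1)^0·+1^0·-1^2 = +1.
(a,b)_11: α=1, u≡9; β=0, v≡4 (mod 11); (9|11)=+1, (4|11)=+1; sign (−1)^0·+1^0·+1^1 = +1.
(a,b)_31: α=0, u≡8; β=2, v≡12 (mod 31); (8|31)=+1, (12|31)=-1; sign (−1)^0·+1^2·-1^0 = +1.
(a,b)_3: α=3, u≡2; β=-5, v≡2 (mod 3); (2|3)=-1, (2|3)=-1; sign (−1)^1·-1^-5·-1^3 = -1.
(a,b)_5: α=3, u≡3; β=1, v≡3 (mod 5); (3|5)=-1, (3|5)=-1; sign (−1)^0·-1^1·-1^3 = +1.
(a,b)_17: α=2, u≡8; β=0, v≡4 (mod 17); (8|17)=+1, (4|17)=+1; sign (−1)^0·+1^0·+1^2 = +1.
(a,b)_∞: sgn(2310)=+, sgn(15)=+, so +1.
Ram(2310, 15) = {2, 3}; no ℚ_2-point on the conic.

[2, 3]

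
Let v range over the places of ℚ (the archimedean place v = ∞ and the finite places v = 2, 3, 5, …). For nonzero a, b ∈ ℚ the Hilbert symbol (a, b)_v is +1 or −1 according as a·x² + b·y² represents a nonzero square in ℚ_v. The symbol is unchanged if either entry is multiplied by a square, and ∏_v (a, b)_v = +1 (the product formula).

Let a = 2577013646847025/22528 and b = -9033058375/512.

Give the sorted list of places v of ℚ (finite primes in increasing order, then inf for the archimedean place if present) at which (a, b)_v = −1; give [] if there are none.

[2, 5, 17, 19]

Mod squares: a ≡ 22, b ≡ -3230. Check v ∈ {∞, 2, 5, 11, 17, 19, 43}.
v=11: a=11^-1·(≡6), b=11^2·(≡1) mod 11; (6|11)=-1, (1|11)=+1; (−1)^{-1·2·5}·(-1)^2·(+1)^-1 = +1.
v=43: a=43^4·(≡8), b=43^2·(≡4) mod 43; (8|43)=-1, (4|43)=+1; (−1)^{4·2·21}·(-1)^2·(+1)^4 = +1.
v=19: a=19^2·(≡13), b=19^1·(≡7) mod 19; (13|19)=-1, (7|19)=+1; (−1)^{2·1·9}·(-1)^1·(+1)^2 = -1.
v=∞: 22 > 0 and -3230 < 0  ⇒  (a,b)_∞ = +1.
v=17: a=17^4·(≡12), b=17^1·(≡14) mod 17; (12|17)=-1, (14|17)=-1; (−1)^{4·1·8}·(-1)^1·(-1)^4 = -1.
v=2: v_2(a)=-11, v_2(b)=-9; units ≡ 3, 1 (mod 8); ε·ε+αω+βω = 1·0+-11·0+-9·1 ≡ 1  ⇒  (a,b)_2 = -1.
v=5: a=5^2·(≡2), b=5^3·(≡4) mod 5; (2|5)=-1, (4|5)=+1; (−1)^{2·3·2}·(-1)^3·(+1)^2 = -1.
Ram(22, -3230) = {2, 5, 17, 19}; no ℚ_2-point on the conic.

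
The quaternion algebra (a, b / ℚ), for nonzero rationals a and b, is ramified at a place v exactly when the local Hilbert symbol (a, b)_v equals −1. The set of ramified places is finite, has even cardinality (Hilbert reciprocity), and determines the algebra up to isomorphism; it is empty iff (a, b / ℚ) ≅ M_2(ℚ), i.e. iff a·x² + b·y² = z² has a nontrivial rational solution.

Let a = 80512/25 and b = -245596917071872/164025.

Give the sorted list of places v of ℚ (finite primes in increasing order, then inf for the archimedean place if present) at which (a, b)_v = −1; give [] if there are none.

[2, 17]

Mod squares: a ≡ 1258, b ≡ -37. Check v ∈ {∞, 2, 3, 5, 17, 37}.
v=5: a=5^-2·(≡2), b=5^-2·(≡3) mod 5; (2|5)=-1, (3|5)=-1; (−1)^{-2·-2·2}·(-1)^-2·(-1)^-2 = +1.
v=17: a=17^1·(≡14), b=17^2·(≡14) mod 17; (14|17)=-1, (14|17)=-1; (−1)^{1·2·8}·(-1)^2·(-1)^1 = -1.
v=37: a=37^1·(≡16), b=37^3·(≡36) mod 37; (16|37)=+1, (36|37)=+1; (−1)^{1·3·18}·(+1)^3·(+1)^1 = +1.
v=3: a=3^0·(≡1), b=3^-8·(≡2) mod 3; (1|3)=+1, (2|3)=-1; (−1)^{0·-8·1}·(+1)^-8·(-1)^0 = +1.
v=∞: 1258 > 0 and -37 < 0  ⇒  (a,b)_∞ = +1.
v=2: v_2(a)=7, v_2(b)=24; units ≡ 5, 3 (mod 8); ε·ε+αω+βω = 0·1+7·1+24·1 ≡ 1  ⇒  (a,b)_2 = -1.
Ram(1258, -37) = {2, 17}; no ℚ_2-point on the conic.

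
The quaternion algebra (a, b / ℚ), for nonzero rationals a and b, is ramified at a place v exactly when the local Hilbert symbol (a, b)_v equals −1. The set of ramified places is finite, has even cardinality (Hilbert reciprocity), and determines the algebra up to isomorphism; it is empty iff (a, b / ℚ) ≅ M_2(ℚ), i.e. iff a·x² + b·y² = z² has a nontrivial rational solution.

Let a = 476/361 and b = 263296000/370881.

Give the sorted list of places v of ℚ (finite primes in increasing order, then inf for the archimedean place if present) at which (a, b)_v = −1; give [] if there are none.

Mod squares: a ≡ 119, b ≡ 85. Check v ∈ {∞, 2, 3, 5, 7, 11, 17, 19, 29}.
v=∞: 119 > 0 and 85 > 0  ⇒  (a,b)_∞ = +1.
v=29: a=29^0·(≡21), b=29^-2·(≡2) mod 29; (21|29)=-1, (2|29)=-1; (−1)^{0·-2·14}·(-1)^-2·(-1)^0 = +1.
v=11: a=11^0·(≡4), b=11^2·(≡7) mod 11; (4|11)=+1, (7|11)=-1; (−1)^{0·2·5}·(+1)^2·(-1)^0 = +1.
v=19: a=19^-2·(≡1), b=19^0·(≡4) mod 19; (1|19)=+1, (4|19)=+1; (−1)^{-2·0·9}·(+1)^0·(+1)^-2 = +1.
v=7: a=7^1·(≡3), b=7^-2·(≡1) mod 7; (3|7)=-1, (1|7)=+1; (−1)^{1·-2·3}·(-1)^-2·(+1)^1 = +1.
v=3: a=3^0·(≡2), b=3^-2·(≡1) mod 3; (2|3)=-1, (1|3)=+1; (−1)^{0·-2·1}·(-1)^-2·(+1)^0 = +1.
v=2: v_2(a)=2, v_2(b)=10; units ≡ 7, 5 (mod 8); ε·ε+αω+βω = 1·0+2·1+10·0 ≡ 0  ⇒  (a,b)_2 = +1.
v=17: a=17^1·(≡7), b=17^1·(≡11) mod 17; (7|17)=-1, (11|17)=-1; (−1)^{1·1·8}·(-1)^1·(-1)^1 = +1.
v=5: a=5^0·(≡1), b=5^3·(≡3) mod 5; (1|5)=+1, (3|5)=-1; (−1)^{0·3·2}·(+1)^3·(-1)^0 = +1.
Every local symbol is +1, so the conic 119·x² + 85·y² = z² has ℚ_v-points for all v and hence a ℚ-point; (a, b / ℚ) ≅ M_2(ℚ).

[]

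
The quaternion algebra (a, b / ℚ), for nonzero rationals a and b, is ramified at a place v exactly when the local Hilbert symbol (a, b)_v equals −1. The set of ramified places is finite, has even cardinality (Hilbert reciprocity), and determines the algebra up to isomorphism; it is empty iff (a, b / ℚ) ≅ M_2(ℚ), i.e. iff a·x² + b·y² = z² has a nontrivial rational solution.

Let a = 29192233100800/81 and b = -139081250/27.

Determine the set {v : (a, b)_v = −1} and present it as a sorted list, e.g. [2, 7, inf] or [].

Mod squares: a ≡ 22, b ≡ -2310. Check v ∈ {∞, 2, 3, 5, 7, 11, 17}.
v=∞: 22 > 0 and -2310 < 0  ⇒  (a,b)_∞ = +1.
v=17: a=17^2·(≡12), b=17^2·(≡2) mod 17; (12|17)=-1, (2|17)=+1; (−1)^{2·2·8}·(-1)^2·(+1)^2 = +1.
v=7: a=7^2·(≡4), b=7^1·(≡6) mod 7; (4|7)=+1, (6|7)=-1; (−1)^{2·1·3}·(+1)^1·(-1)^2 = +1.
v=3: a=3^-4·(≡1), b=3^-3·(≡1) mod 3; (1|3)=+1, (1|3)=+1; (−1)^{-4·-3·1}·(+1)^-3·(+1)^-4 = +1.
v=11: a=11^5·(≡7), b=11^1·(≡7) mod 11; (7|11)=-1, (7|11)=-1; (−1)^{5·1·5}·(-1)^1·(-1)^5 = -1.
v=5: a=5^2·(≡2), b=5^5·(≡2) mod 5; (2|5)=-1, (2|5)=-1; (−1)^{2·5·2}·(-1)^5·(-1)^2 = -1.
v=2: v_2(a)=9, v_2(b)=1; units ≡ 3, 5 (mod 8); ε·ε+αω+βω = 1·0+9·1+1·1 ≡ 0  ⇒  (a,b)_2 = +1.
Ram(22, -2310) = {5, 11}; no ℚ_5-point on the conic.

[5, 11]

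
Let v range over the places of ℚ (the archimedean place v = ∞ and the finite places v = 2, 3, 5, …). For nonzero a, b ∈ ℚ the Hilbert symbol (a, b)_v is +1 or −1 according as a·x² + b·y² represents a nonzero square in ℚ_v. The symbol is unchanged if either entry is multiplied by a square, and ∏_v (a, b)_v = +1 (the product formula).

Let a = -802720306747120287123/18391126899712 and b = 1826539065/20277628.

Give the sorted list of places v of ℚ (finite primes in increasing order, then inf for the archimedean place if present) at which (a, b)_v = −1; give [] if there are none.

(a, b) ≡ (-21, 455) mod (ℚ^×)²; places V = {2, 3, 5, 7, 13, 19, 23, 31, 37, ∞}.
(a,b)_7: α=-1, u≡2; β=-1, v≡1 (mod 7); (2|7)=+1, (1|7)=+1; sign (−1)^1·+1^-1·+1^-1 = -1.
(a,b)_3: α=5, u≡2; β=4, v≡2 (mod 3); (2|3)=-1, (2|3)=-1; sign (−1)^0·-1^4·-1^5 = -1.
(a,b)_13: α=4, u≡2; β=1, v≡12 (mod 13); (2|13)=-1, (12|13)=+1; sign (−1)^0·-1^1·+1^4 = -1.
(a,b)_2: α=-10, β=-2; u≡3, v≡7 (mod 8); ε(u)ε(v)=1·1, αω(v)=-10·0, βω(u)=-2·1; sum ≡ 1  ⇒  -1.
(a,b)_5: α=0, u≡1; β=1, v≡1 (mod 5); (1|5)=+1, (1|5)=+1; sign (−1)^0·+1^1·+1^0 = +1.
(a,b)_31: α=6, u≡14; β=2, v≡24 (mod 31); (14|31)=+1, (24|31)=-1; sign (−1)^0·+1^2·-1^6 = +1.
(a,b)_37: α=-6, u≡33; β=-2, v≡36 (mod 37); (33|37)=+1, (36|37)=+1; sign (−1)^0·+1^-2·+1^-6 = +1.
(a,b)_∞: sgn(-21)=−, sgn(455)=+, so +1.
(a,b)_23: α=0, u≡18; β=-2, v≡18 (mod 23); (18|23)=+1, (18|23)=+1; sign (−1)^0·+1^-2·+1^0 = +1.
(a,b)_19: α=4, u≡7; β=2, v≡2 (mod 19); (7|19)=+1, (2|19)=-1; sign (−1)^0·+1^2·-1^4 = +1.
(-21, 455 / ℚ) ramifies at {2, 3, 7, 13}: a division algebra.

[2, 3, 7, 13]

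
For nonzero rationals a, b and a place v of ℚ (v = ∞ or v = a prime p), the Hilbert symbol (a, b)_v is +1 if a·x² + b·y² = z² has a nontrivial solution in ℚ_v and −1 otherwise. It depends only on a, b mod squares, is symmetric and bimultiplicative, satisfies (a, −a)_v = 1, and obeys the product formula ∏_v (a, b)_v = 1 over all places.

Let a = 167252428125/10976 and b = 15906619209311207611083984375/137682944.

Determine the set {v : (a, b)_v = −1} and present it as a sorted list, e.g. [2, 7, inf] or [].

Mod squares: a ≡ 3990, b ≡ 3570. Check v ∈ {∞, 2, 3, 5, 7, 17, 19}.
v=3: a=3^3·(≡1), b=3^3·(≡2) mod 3; (1|3)=+1, (2|3)=-1; (−1)^{3·3·1}·(+1)^3·(-1)^3 = +1.
v=∞: 3990 > 0 and 3570 > 0  ⇒  (a,b)_∞ = +1.
v=17: a=17^2·(≡6), b=17^7·(≡5) mod 17; (6|17)=-1, (5|17)=-1; (−1)^{2·7·8}·(-1)^7·(-1)^2 = -1.
v=5: a=5^5·(≡2), b=5^15·(≡4) mod 5; (2|5)=-1, (4|5)=+1; (−1)^{5·15·2}·(-1)^15·(+1)^5 = -1.
v=19: a=19^3·(≡9), b=19^6·(≡1) mod 19; (9|19)=+1, (1|19)=+1; (−1)^{3·6·9}·(+1)^6·(+1)^3 = +1.
v=2: v_2(a)=-5, v_2(b)=-13; units ≡ 3, 1 (mod 8); ε·ε+αω+βω = 1·0+-5·0+-13·1 ≡ 1  ⇒  (a,b)_2 = -1.
v=7: a=7^-3·(≡5), b=7^-5·(≡5) mod 7; (5|7)=-1, (5|7)=-1; (−1)^{-3·-5·3}·(-1)^-5·(-1)^-3 = -1.
(3990, 3570 / ℚ) ramifies at {2, 5, 7, 17}: a division algebra.

[2, 5, 7, 17]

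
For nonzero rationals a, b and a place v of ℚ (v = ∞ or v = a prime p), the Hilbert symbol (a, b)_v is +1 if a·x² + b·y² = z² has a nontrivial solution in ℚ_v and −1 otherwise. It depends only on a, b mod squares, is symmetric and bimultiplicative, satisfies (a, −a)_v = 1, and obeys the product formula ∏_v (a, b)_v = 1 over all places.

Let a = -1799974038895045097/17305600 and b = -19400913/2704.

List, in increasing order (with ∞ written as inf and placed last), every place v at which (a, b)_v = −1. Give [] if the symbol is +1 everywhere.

[2, 29, 41, inf]

(a, b) ≡ (-1073, -43993) mod (ℚ^×)²; places V = {2, 3, 5, 7, 13, 19, 29, 37, 41, ∞}.
(a,b)_41: α=2, u≡24; β=1, v≡6 (mod 41); (24|41)=-1, (6|41)=-1; sign (−1)^0·-1^1·-1^2 = -1.
(a,b)_∞: sgn(-1073)=−, sgn(-43993)=−, so -1.
(a,b)_2: α=-12, β=-4; u≡7, v≡7 (mod 8); ε(u)ε(v)=1·1, αω(v)=-12·0, βω(u)=-4·0; sum ≡ 1  ⇒  -1.
(a,b)_13: α=-2, u≡6; β=-2, v≡9 (mod 13); (6|13)=-1, (9|13)=+1; sign (−1)^0·-1^-2·+1^-2 = +1.
(a,b)_29: α=3, u≡18; β=1, v≡13 (mod 29); (18|29)=-1, (13|29)=+1; sign (−1)^0·-1^1·+1^3 = -1.
(a,b)_19: α=2, u≡15; β=0, v≡1 (mod 19); (15|19)=-1, (1|19)=+1; sign (−1)^0·-1^0·+1^2 = +1.
(a,b)_3: α=0, u≡1; β=2, v≡2 (mod 3); (1|3)=+1, (2|3)=-1; sign (−1)^0·+1^2·-1^0 = +1.
(a,b)_5: α=-2, u≡2; β=0, v≡3 (mod 5); (2|5)=-1, (3|5)=-1; sign (−1)^0·-1^0·-1^-2 = +1.
(a,b)_7: α=4, u≡6; β=2, v≡2 (mod 7); (6|7)=-1, (2|7)=+1; sign (−1)^0·-1^2·+1^4 = +1.
(a,b)_37: α=3, u≡5; β=1, v≡5 (mod 37); (5|37)=-1, (5|37)=-1; sign (−1)^0·-1^1·-1^3 = +1.
(-1073, -43993 / ℚ) ramifies at {2, 29, 41, ∞}: a division algebra.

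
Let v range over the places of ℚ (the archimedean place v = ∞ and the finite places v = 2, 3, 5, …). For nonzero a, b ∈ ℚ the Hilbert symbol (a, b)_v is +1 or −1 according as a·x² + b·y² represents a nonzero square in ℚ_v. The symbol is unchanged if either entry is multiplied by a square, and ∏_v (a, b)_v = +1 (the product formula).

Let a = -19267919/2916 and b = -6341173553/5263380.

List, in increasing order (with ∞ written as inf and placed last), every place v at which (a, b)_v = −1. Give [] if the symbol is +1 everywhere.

(a, b) ≡ (-551, -5365) mod (ℚ^×)²; places V = {2, 3, 5, 11, 13, 17, 19, 29, 37, ∞}.
(a,b)_13: α=0, u≡11; β=2, v≡4 (mod 13); (11|13)=-1, (4|13)=+1; sign (−1)^0·-1^2·+1^0 = +1.
(a,b)_29: α=1, u≡15; β=1, v≡21 (mod 29); (15|29)=-1, (21|29)=-1; sign (−1)^0·-1^1·-1^1 = +1.
(a,b)_37: α=0, u≡3; β=1, v≡12 (mod 37); (3|37)=+1, (12|37)=+1; sign (−1)^0·+1^1·+1^0 = +1.
(a,b)_3: α=-6, u≡1; β=-6, v≡2 (mod 3); (1|3)=+1, (2|3)=-1; sign (−1)^0·+1^-6·-1^-6 = +1.
(a,b)_∞: sgn(-551)=−, sgn(-5365)=−, so -1.
(a,b)_17: α=2, u≡6; β=2, v≡14 (mod 17); (6|17)=-1, (14|17)=-1; sign (−1)^0·-1^2·-1^2 = +1.
(a,b)_5: α=0, u≡1; β=-1, v≡2 (mod 5); (1|5)=+1, (2|5)=-1; sign (−1)^0·+1^-1·-1^0 = +1.
(a,b)_19: α=1, u≡9; β=-2, v≡15 (mod 19); (9|19)=+1, (15|19)=-1; sign (−1)^0·+1^-2·-1^1 = -1.
(a,b)_11: α=2, u≡8; β=2, v≡5 (mod 11); (8|11)=-1, (5|11)=+1; sign (−1)^0·-1^2·+1^2 = +1.
(a,b)_2: α=-2, β=-2; u≡1, v≡3 (mod 8); ε(u)ε(v)=0·1, αω(v)=-2·1, βω(u)=-2·0; sum ≡ 0  ⇒  +1.
Ram(-551, -5365) = {19, ∞}; no ℚ_19-point on the conic.

[19, inf]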